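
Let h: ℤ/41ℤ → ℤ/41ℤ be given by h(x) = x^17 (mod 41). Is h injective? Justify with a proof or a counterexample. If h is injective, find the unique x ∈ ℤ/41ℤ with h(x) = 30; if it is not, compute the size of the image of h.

Since 41 is prime, the nonzero elements of ℤ/41ℤ form a cyclic group of order 40.
As gcd(17, 40) = 1, raising to the 17th power is a bijection on this group: if x_1^17 ≡ x_2^17 then (x_1x_2^{−1})^17 = 1, and the only element of order dividing gcd(17, 40) = 1 is 1, so x_1 = x_2.
With h(0) = 0 this makes h injective on all of ℤ/41ℤ, hence bijective (finite equal-size domain and codomain). In particular h is injective.
Since h is injective, we find the preimage of 30. The inverse of x ↦ x^17 on (ℤ/41ℤ)^× is x ↦ x^33, because 17·33 = 561 = 14·40 + 1 ≡ 1 (mod 40) and x^{40} = 1 for x ≠ 0 (Fermat). So h⁻¹(30) = 30^33 mod 41.
Repeated squaring mod 41: 30^1 ≡ 30, 30^2 ≡ 30² = 900 ≡ 39, 30^4 ≡ 39² = 1521 ≡ 4, 30^8 ≡ 4² = 16, 30^16 ≡ 16² = 256 ≡ 10, 30^32 ≡ 10² = 100 ≡ 18. Since 33 = 32 + 1, 30^33 ≡ 18·30: 18·30 = 540 ≡ 7. So 30^33 ≡ 7 (mod 41).
Hence h⁻¹(30) = 7.

7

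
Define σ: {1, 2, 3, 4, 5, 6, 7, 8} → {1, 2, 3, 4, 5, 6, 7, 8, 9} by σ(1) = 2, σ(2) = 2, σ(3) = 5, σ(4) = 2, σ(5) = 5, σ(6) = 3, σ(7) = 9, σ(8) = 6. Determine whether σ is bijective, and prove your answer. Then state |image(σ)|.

σ(1) = 2 = σ(2) with 1 ≠ 2, so σ is not injective, hence not bijective.
The image of σ is {2, 3, 5, 6, 9}, which has 5 elements.

5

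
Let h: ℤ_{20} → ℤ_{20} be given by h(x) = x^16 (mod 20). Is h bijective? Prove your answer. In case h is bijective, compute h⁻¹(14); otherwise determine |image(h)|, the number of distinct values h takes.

4

h(1) = 1^16 = 1.
h(3): Repeated squaring mod 20: 3^1 ≡ 3, 3^2 ≡ 3² = 9, 3^4 ≡ 9² = 81 ≡ 1, 3^8 ≡ 1² = 1, 3^16 ≡ 1² = 1. So 3^16 ≡ 1 (mod 20).
So h(1) = h(3) = 1 while 1 ≠ 3, so h is not injective, hence not bijective.
Since h is not bijective, we determine |image(h)|. Computing x^16 mod 20 for each x (by repeated squaring, reducing mod 20 at every step), the values h(0), h(1), …, h(19) are: 0, 1, 16, 1, 16, 5, 16, 1, 16, 1, 0, 1, 16, 1, 16, 5, 16, 1, 16, 1.
The distinct values are {0, 1, 5, 16}; there are 4 of them.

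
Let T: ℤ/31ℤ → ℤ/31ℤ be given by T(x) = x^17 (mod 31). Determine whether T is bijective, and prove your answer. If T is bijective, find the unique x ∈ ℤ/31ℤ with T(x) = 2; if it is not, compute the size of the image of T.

Since 31 is prime, the nonzero elements of ℤ/31ℤ form a cyclic group of order 30.
As gcd(17, 30) = 1, raising to the 17th power is a bijection on this group: if x_1^17 ≡ x_2^17 then (x_1x_2^{−1})^17 = 1, and the only element of order dividing gcd(17, 30) = 1 is 1, so x_1 = x_2.
With T(0) = 0 this makes T injective on all of ℤ/31ℤ, hence bijective (finite equal-size domain and codomain). In particular T is bijective.
Since T is bijective, we find the preimage of 2. The inverse of x ↦ x^17 on (ℤ/31ℤ)^× is x ↦ x^23, because 17·23 = 391 = 13·30 + 1 ≡ 1 (mod 30) and x^{30} = 1 for x ≠ 0 (Fermat). So T⁻¹(2) = 2^23 mod 31.
Repeated squaring mod 31: 2^1 ≡ 2, 2^2 ≡ 2² = 4, 2^4 ≡ 4² = 16, 2^8 ≡ 16² = 256 ≡ 8, 2^16 ≡ 8² = 64 ≡ 2. Since 23 = 16 + 4 + 2 + 1, 2^23 ≡ 2·16·4·2: 2·16 = 32 ≡ 1, then 1·4 = 4, then 4·2 = 8. So 2^23 ≡ 8 (mod 31).
Hence T⁻¹(2) = 8.

8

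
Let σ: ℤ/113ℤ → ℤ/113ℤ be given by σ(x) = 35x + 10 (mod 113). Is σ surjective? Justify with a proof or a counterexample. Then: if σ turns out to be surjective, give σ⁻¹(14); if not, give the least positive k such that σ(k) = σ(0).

55

Since gcd(35, 113) = 1, 35 is invertible modulo 113. Euclid's algorithm: 113 = 3·35 + 8, 35 = 4·8 + 3, 8 = 2·3 + 2, 3 = 1·2 + 1; back-substituting gives 1 = 42·35 − 13·113, so 35⁻¹ ≡ 42 (mod 113).
Then y ↦ 42(y − 10) is a two-sided inverse to σ, so every y ∈ ℤ/113ℤ has a preimage.
Therefore σ is surjective.
Since σ is surjective, we find σ⁻¹(14): we need 35x ≡ 14 − 10 ≡ 4 (mod 113). Using 35⁻¹ = 42: x ≡ 42·4 = 168 = 1·113 + 55, so x = 55.
Check: σ(55) = 35·55 + 10 = 1935 = 17·113 + 14 ≡ 14 (mod 113).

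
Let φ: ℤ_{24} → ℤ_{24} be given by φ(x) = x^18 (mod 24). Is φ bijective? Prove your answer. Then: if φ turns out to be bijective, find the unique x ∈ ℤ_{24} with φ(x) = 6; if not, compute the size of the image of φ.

4

φ(2): Repeated squaring mod 24: 2^1 ≡ 2, 2^2 ≡ 2² = 4, 2^4 ≡ 4² = 16, 2^8 ≡ 16² = 256 ≡ 16, 2^16 ≡ 16² = 256 ≡ 16. Since 18 = 16 + 2, 2^18 ≡ 16·4: 16·4 = 64 ≡ 16. So 2^18 ≡ 16 (mod 24).
φ(4): Repeated squaring mod 24: 4^1 ≡ 4, 4^2 ≡ 4² = 16, 4^4 ≡ 16² = 256 ≡ 16, 4^8 ≡ 16² = 256 ≡ 16, 4^16 ≡ 16² = 256 ≡ 16. Since 18 = 16 + 2, 4^18 ≡ 16·16: 16·16 = 256 ≡ 16. So 4^18 ≡ 16 (mod 24).
So φ(2) = φ(4) = 16 while 2 ≠ 4, therefore φ is not injective, hence not bijective.
Since φ is not bijective, we determine |image(φ)|. Computing x^18 mod 24 for each x (by repeated squaring, reducing mod 24 at every step), the values φ(0), φ(1), …, φ(23) are: 0, 1, 16, 9, 16, 1, 0, 1, 16, 9, 16, 1, 0, 1, 16, 9, 16, 1, 0, 1, 16, 9, 16, 1.
The distinct values are {0, 1, 9, 16}; there are 4 of them.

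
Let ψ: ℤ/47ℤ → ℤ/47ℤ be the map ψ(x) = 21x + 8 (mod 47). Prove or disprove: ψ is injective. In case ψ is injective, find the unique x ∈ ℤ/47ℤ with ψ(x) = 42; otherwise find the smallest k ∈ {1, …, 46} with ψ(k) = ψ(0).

24

Suppose ψ(u) = ψ(v) in ℤ/47ℤ. Then 21u + 8 ≡ 21v + 8 (mod 47), so 21(u − v) ≡ 0 (mod 47).
Since gcd(21, 47) = 1, 21 is invertible modulo 47, so u − v ≡ 0 (mod 47), i.e. u = v.
Thus ψ is injective.
We now compute 21⁻¹ mod 47 explicitly. Euclid's algorithm: 47 = 2·21 + 5, 21 = 4·5 + 1; back-substituting gives 1 = 9·21 − 4·47, so 21⁻¹ ≡ 9 (mod 47).
Since ψ is injective, we find ψ⁻¹(42): we need 21x ≡ 42 − 8 ≡ 34 (mod 47). Using 21⁻¹ = 9: x ≡ 9·34 = 306 = 6·47 + 24, so x = 24.
Check: ψ(24) = 21·24 + 8 = 512 = 10·47 + 42 ≡ 42 (mod 47).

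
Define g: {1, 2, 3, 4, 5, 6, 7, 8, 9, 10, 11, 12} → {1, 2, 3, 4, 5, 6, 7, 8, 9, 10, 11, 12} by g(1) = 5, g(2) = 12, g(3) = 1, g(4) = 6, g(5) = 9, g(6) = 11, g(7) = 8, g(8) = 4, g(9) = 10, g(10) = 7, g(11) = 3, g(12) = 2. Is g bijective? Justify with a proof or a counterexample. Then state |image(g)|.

12

The values 5, 12, 1, 6, 9, 11, 8, 4, 10, 7, 3, 2 are a permutation of {1, 2, 3, 4, 5, 6, 7, 8, 9, 10, 11, 12}: each element appears exactly once.
So g is injective and surjective, hence bijective.
The image of g is {1, 2, 3, 4, 5, 6, 7, 8, 9, 10, 11, 12}, which has 12 elements.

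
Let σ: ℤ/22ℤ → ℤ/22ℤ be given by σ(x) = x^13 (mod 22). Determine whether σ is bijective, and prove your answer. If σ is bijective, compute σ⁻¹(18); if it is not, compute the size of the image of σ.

6

Computing x^13 mod 22 for each x (by repeated squaring, reducing mod 22 at every step), the values σ(0), σ(1), …, σ(21) are: 0, 1, 8, 5, 20, 15, 18, 13, 6, 3, 10, 11, 12, 19, 16, 9, 4, 7, 2, 17, 14, 21.
Every element of ℤ/22ℤ appears exactly once in this list, so σ is a bijection, and in particular bijective.
Since σ is bijective, we read off the preimage of 18 from the same table: σ(6) = 18, so σ⁻¹(18) = 6.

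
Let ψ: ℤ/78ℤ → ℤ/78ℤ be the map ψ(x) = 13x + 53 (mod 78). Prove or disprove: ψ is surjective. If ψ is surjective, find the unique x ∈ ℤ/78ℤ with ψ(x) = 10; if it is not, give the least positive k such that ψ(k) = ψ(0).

6

Since gcd(13, 78) = 13, we have 13x ≡ 0 (mod 13) for all x, so ψ(x) ≡ 1 (mod 13).
But 0 ≢ 1 (mod 13), so 0 ∈ ℤ/78ℤ has no preimage. Thus ψ is not surjective.
Since ψ is not surjective, we find the least positive k with ψ(k) = ψ(0): this means 13k ≡ 0 (mod 78), i.e. 78 ∣ 13k. Since gcd(13, 78) = 13, dividing through by 13 this holds exactly when 6 ∣ k.
The smallest positive such k is 6.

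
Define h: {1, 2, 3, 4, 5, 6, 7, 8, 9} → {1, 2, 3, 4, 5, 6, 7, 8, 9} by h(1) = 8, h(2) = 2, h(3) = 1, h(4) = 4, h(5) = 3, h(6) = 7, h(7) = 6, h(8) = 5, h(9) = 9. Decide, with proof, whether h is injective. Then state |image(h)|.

The values h(1), …, h(9) are 8, 2, 1, 4, 3, 7, 6, 5, 9 — all distinct.
So h(s) = h(t) only when s = t, and h is injective.
The image of h is {1, 2, 3, 4, 5, 6, 7, 8, 9}, which has 9 elements.

9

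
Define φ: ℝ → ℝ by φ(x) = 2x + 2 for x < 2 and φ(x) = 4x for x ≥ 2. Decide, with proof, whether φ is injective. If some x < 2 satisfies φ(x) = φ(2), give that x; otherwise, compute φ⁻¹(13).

13/4

Both pieces are strictly increasing (slopes 2 and 4), so each is injective on its own interval.
The left piece maps (−∞, 2) onto (−∞, 6); the right piece maps [2, ∞) onto [8, ∞).
These images are disjoint, so no value is attained by both pieces. Thus φ is injective.
Because the two images are disjoint, no x < 2 has φ(x) = φ(2), so we compute φ⁻¹(13): 13 lies in [8, ∞), so solve 4x = 13: x = (13 − 0)/4 = 13/4.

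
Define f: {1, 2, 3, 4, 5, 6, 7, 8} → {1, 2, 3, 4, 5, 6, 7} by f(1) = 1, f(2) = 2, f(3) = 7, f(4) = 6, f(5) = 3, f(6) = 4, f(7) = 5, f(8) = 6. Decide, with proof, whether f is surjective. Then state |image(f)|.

Every element of the codomain has a preimage: 1 = f(1), 2 = f(2), 3 = f(5), 4 = f(6), 5 = f(7), 6 = f(4), 7 = f(3).
Thus f is surjective.
The image of f is {1, 2, 3, 4, 5, 6, 7}, which has 7 elements.

7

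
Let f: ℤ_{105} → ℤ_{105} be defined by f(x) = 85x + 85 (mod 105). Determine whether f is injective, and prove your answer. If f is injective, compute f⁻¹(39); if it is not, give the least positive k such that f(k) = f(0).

We have gcd(85, 105) = 5 > 1. Taking x_1 = 0 and x_2 = 21: f(0) = 85 and f(21) = 85·21 + 85 = 1870 ≡ 85 (mod 105).
So f(0) = f(21) while 0 ≠ 21, therefore f is not injective.
Since f is not injective, we find the least positive k with f(k) = f(0): this means 85k ≡ 0 (mod 105), i.e. 105 ∣ 85k. Since gcd(85, 105) = 5, dividing through by 5 this holds exactly when 21 ∣ 17k, and as gcd(17, 21) = 1, exactly when 21 ∣ k.
The smallest positive such k is 21.

21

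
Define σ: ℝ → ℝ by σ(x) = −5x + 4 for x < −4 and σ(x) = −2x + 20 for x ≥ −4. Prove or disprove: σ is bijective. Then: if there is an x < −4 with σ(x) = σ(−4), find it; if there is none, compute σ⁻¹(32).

-24/5

Both pieces are strictly decreasing (slopes −5 and −2), so each is injective on its own interval.
The left piece maps (−∞, −4) onto (24, ∞); the right piece maps [−4, ∞) onto (−∞, 28].
These images overlap. In particular σ(−4) = 28 (right piece), and solving −5x + 4 = 28 on the left piece gives x = −24/5 < −4.
So σ(−24/5) = σ(−4) with −24/5 ≠ −4, and σ is not injective, hence not bijective. This x = −24/5 is the requested value below −4.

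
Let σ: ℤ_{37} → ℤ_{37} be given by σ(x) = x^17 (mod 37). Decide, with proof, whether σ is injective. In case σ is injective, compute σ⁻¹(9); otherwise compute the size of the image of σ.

33

Since 37 is prime, the nonzero elements of ℤ_{37} form a cyclic group of order 36.
As gcd(17, 36) = 1, raising to the 17th power is a bijection on this group: if u^17 ≡ v^17 then (uv^{−1})^17 = 1, and the only element of order dividing gcd(17, 36) = 1 is 1, so u = v.
With σ(0) = 0 this makes σ injective on all of ℤ_{37}, hence bijective (finite equal-size domain and codomain). In particular σ is injective.
Since σ is injective, we find the preimage of 9. The inverse of x ↦ x^17 on (ℤ_{37})^× is x ↦ x^17, because 17·17 = 289 = 8·36 + 1 ≡ 1 (mod 36) and x^{36} = 1 for x ≠ 0 (Fermat). So σ⁻¹(9) = 9^17 mod 37.
Repeated squaring mod 37: 9^1 ≡ 9, 9^2 ≡ 9² = 81 ≡ 7, 9^4 ≡ 7² = 49 ≡ 12, 9^8 ≡ 12² = 144 ≡ 33, 9^16 ≡ 33² = 1089 ≡ 16. Since 17 = 16 + 1, 9^17 ≡ 16·9: 16·9 = 144 ≡ 33. So 9^17 ≡ 33 (mod 37).
Hence σ⁻¹(9) = 33.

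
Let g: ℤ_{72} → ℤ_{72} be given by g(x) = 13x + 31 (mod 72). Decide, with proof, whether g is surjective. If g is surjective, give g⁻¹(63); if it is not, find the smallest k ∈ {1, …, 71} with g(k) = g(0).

Recall: surjectivity means every element of the codomain has a preimage under g.
Since gcd(13, 72) = 1, 13 is invertible modulo 72. Euclid's algorithm: 72 = 5·13 + 7, 13 = 1·7 + 6, 7 = 1·6 + 1; back-substituting gives 1 = 61·13 − 11·72, so 13⁻¹ ≡ 61 (mod 72).
For any y ∈ ℤ_{72}, x = 61(y − 31) mod 72 satisfies g(x) = 13·61(y − 31) + 31 ≡ y (since 13·61 ≡ 1 mod 72). So every y has a preimage.
So g is surjective.
Since g is surjective, we compute g⁻¹(63): solve 13x + 31 ≡ 63 (mod 72), i.e. 13x ≡ 32 (mod 72).
Multiplying by 13⁻¹ = 61 gives x ≡ 61·32 = 1952 = 27·72 + 8 ≡ 8 (mod 72).
Check: g(8) = 13·8 + 31 = 135 = 1·72 + 63 ≡ 63 (mod 72).

8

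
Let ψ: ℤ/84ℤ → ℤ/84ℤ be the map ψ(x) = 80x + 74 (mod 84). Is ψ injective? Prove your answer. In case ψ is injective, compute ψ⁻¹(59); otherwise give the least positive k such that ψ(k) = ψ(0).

We have gcd(80, 84) = 4 > 1. Taking u = 0 and v = 21: ψ(0) = 74 and ψ(21) = 80·21 + 74 = 1754 ≡ 74 (mod 84).
So ψ(0) = ψ(21) while 0 ≠ 21, therefore ψ is not injective.
Since ψ is not injective, we find the least positive k with ψ(k) = ψ(0): this means 80k ≡ 0 (mod 84), i.e. 84 ∣ 80k. Since gcd(80, 84) = 4, dividing through by 4 this holds exactly when 21 ∣ 20k, and as gcd(20, 21) = 1, exactly when 21 ∣ k.
The smallest positive such k is 21.

21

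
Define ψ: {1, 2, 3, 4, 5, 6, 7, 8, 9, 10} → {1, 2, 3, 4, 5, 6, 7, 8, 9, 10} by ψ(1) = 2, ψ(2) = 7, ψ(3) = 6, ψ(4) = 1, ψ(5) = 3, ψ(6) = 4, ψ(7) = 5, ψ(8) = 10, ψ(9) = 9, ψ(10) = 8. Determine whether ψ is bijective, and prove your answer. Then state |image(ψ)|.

10

The values 2, 7, 6, 1, 3, 4, 5, 10, 9, 8 are a permutation of {1, 2, 3, 4, 5, 6, 7, 8, 9, 10}: each element appears exactly once.
So ψ is injective and surjective, hence bijective.
The image of ψ is {1, 2, 3, 4, 5, 6, 7, 8, 9, 10}, which has 10 elements.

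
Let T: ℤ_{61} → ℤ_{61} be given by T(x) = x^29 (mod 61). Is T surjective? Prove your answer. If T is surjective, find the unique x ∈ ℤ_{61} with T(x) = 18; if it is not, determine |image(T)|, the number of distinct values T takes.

Since 61 is prime, the nonzero elements of ℤ_{61} form a cyclic group of order 60.
As gcd(29, 60) = 1, raising to the 29th power is a bijection on this group: if x_1^29 ≡ x_2^29 then (x_1x_2^{−1})^29 = 1, and the only element of order dividing gcd(29, 60) = 1 is 1, so x_1 = x_2.
With T(0) = 0 this makes T injective on all of ℤ_{61}, hence bijective (finite equal-size domain and codomain). In particular T is surjective.
Since T is surjective, we find the preimage of 18. The inverse of x ↦ x^29 on (ℤ_{61})^× is x ↦ x^29, because 29·29 = 841 = 14·60 + 1 ≡ 1 (mod 60) and x^{60} = 1 for x ≠ 0 (Fermat). So T⁻¹(18) = 18^29 mod 61.
Repeated squaring mod 61: 18^1 ≡ 18, 18^2 ≡ 18² = 324 ≡ 19, 18^4 ≡ 19² = 361 ≡ 56, 18^8 ≡ 56² = 3136 ≡ 25, 18^16 ≡ 25² = 625 ≡ 15. Since 29 = 16 + 8 + 4 + 1, 18^29 ≡ 15·25·56·18: 15·25 = 375 ≡ 9, then 9·56 = 504 ≡ 16, then 16·18 = 288 ≡ 44. So 18^29 ≡ 44 (mod 61).
Hence T⁻¹(18) = 44.

44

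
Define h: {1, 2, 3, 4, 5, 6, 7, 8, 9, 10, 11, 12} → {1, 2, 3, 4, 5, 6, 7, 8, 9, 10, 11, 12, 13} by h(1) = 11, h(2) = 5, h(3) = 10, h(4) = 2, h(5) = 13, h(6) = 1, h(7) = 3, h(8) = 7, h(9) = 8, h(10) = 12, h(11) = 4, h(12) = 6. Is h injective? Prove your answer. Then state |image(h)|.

12

The values h(1), …, h(12) are 11, 5, 10, 2, 13, 1, 3, 7, 8, 12, 4, 6 — all distinct.
So h(x_1) = h(x_2) only when x_1 = x_2, and h is injective.
The image of h is {1, 2, 3, 4, 5, 6, 7, 8, 10, 11, 12, 13}, which has 12 elements.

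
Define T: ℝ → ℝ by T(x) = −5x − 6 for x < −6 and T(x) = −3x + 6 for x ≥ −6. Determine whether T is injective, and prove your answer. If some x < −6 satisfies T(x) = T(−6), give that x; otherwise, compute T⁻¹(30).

-36/5

Both pieces are strictly decreasing (slopes −5 and −3), so each is injective on its own interval.
The left piece maps (−∞, −6) onto (24, ∞); the right piece maps [−6, ∞) onto (−∞, 24].
These images are disjoint, so no value is attained by both pieces. Therefore T is injective.
Because the two images are disjoint, no x < −6 has T(x) = T(−6), so we compute T⁻¹(30): 30 lies in (24, ∞), so solve −5x − 6 = 30: x = (30 + 6)/(−5) = −36/5.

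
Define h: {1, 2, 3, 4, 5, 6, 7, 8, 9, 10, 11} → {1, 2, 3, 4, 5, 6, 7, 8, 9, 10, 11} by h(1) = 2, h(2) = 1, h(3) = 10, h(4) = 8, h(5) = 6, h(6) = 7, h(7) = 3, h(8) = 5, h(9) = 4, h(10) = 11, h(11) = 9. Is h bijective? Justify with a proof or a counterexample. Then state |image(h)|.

The values 2, 1, 10, 8, 6, 7, 3, 5, 4, 11, 9 are a permutation of {1, 2, 3, 4, 5, 6, 7, 8, 9, 10, 11}: each element appears exactly once.
So h is injective and surjective, hence bijective.
The image of h is {1, 2, 3, 4, 5, 6, 7, 8, 9, 10, 11}, which has 11 elements.

11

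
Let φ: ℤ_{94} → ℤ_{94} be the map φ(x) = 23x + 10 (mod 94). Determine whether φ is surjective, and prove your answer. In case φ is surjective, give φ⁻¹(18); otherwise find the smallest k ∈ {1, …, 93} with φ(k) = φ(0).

Recall that surjectivity means every element of the codomain has a preimage under φ.
Since gcd(23, 94) = 1, 23 is invertible modulo 94. Euclid's algorithm: 94 = 4·23 + 2, 23 = 11·2 + 1; back-substituting gives 1 = 45·23 − 11·94, so 23⁻¹ ≡ 45 (mod 94).
Then y ↦ 45(y − 10) is a two-sided inverse to φ, so every y ∈ ℤ_{94} has a preimage.
Therefore φ is surjective.
Since φ is surjective, we find φ⁻¹(18): we need 23x ≡ 18 − 10 ≡ 8 (mod 94). Using 23⁻¹ = 45: x ≡ 45·8 = 360 = 3·94 + 78, so x = 78.
Check: φ(78) = 23·78 + 10 = 1804 = 19·94 + 18 ≡ 18 (mod 94).

78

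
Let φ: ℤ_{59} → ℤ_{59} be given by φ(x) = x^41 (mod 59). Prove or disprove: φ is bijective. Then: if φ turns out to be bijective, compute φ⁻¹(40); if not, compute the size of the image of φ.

39

Since 59 is prime, the nonzero elements of ℤ_{59} form a cyclic group of order 58.
As gcd(41, 58) = 1, raising to the 41st power is a bijection on this group: if x_1^41 ≡ x_2^41 then (x_1x_2^{−1})^41 = 1, and the only element of order dividing gcd(41, 58) = 1 is 1, so x_1 = x_2.
With φ(0) = 0 this makes φ injective on all of ℤ_{59}, hence bijective (finite equal-size domain and codomain). In particular φ is bijective.
Since φ is bijective, we find the preimage of 40. The inverse of x ↦ x^41 on (ℤ_{59})^× is x ↦ x^17, because 41·17 = 697 = 12·58 + 1 ≡ 1 (mod 58) and x^{58} = 1 for x ≠ 0 (Fermat). So φ⁻¹(40) = 40^17 mod 59.
Repeated squaring mod 59: 40^1 ≡ 40, 40^2 ≡ 40² = 1600 ≡ 7, 40^4 ≡ 7² = 49, 40^8 ≡ 49² = 2401 ≡ 41, 40^16 ≡ 41² = 1681 ≡ 29. Since 17 = 16 + 1, 40^17 ≡ 29·40: 29·40 = 1160 ≡ 39. So 40^17 ≡ 39 (mod 59).
Hence φ⁻¹(40) = 39.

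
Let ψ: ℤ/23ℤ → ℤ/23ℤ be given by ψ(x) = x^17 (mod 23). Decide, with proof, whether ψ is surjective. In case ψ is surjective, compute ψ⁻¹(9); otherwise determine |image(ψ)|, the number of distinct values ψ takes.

12

Since 23 is prime, the nonzero elements of ℤ/23ℤ form a cyclic group of order 22.
As gcd(17, 22) = 1, raising to the 17th power is a bijection on this group: if s^17 ≡ t^17 then (st^{−1})^17 = 1, and the only element of order dividing gcd(17, 22) = 1 is 1, so s = t.
With ψ(0) = 0 this makes ψ injective on all of ℤ/23ℤ, hence bijective (finite equal-size domain and codomain). In particular ψ is surjective.
Since ψ is surjective, we find the preimage of 9. The inverse of x ↦ x^17 on (ℤ/23ℤ)^× is x ↦ x^13, because 17·13 = 221 = 10·22 + 1 ≡ 1 (mod 22) and x^{22} = 1 for x ≠ 0 (Fermat). So ψ⁻¹(9) = 9^13 mod 23.
Repeated squaring mod 23: 9^1 ≡ 9, 9^2 ≡ 9² = 81 ≡ 12, 9^4 ≡ 12² = 144 ≡ 6, 9^8 ≡ 6² = 36 ≡ 13. Since 13 = 8 + 4 + 1, 9^13 ≡ 13·6·9: 13·6 = 78 ≡ 9, then 9·9 = 81 ≡ 12. So 9^13 ≡ 12 (mod 23).
Hence ψ⁻¹(9) = 12.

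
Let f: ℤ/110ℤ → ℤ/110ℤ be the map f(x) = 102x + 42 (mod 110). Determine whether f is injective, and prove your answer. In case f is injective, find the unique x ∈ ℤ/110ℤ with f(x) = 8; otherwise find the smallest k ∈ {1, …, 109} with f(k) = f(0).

55

Recall that f is injective if f(s) = f(t) implies s = t.
We have gcd(102, 110) = 2 > 1. Taking s = 0 and t = 55: f(0) = 42 and f(55) = 102·55 + 42 = 5652 ≡ 42 (mod 110).
So f(0) = f(55) while 0 ≠ 55, hence f is not injective.
Since f is not injective, we find the least positive k with f(k) = f(0): this means 102k ≡ 0 (mod 110), i.e. 110 ∣ 102k. Since gcd(102, 110) = 2, dividing through by 2 this holds exactly when 55 ∣ 51k, and as gcd(51, 55) = 1, exactly when 55 ∣ k.
The smallest positive such k is 55.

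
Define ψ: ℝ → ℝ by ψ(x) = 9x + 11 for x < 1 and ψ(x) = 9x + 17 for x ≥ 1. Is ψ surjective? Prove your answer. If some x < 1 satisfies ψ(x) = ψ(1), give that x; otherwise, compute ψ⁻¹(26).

Both pieces are strictly increasing (slopes 9 and 9), so each is injective on its own interval.
The left piece maps (−∞, 1) onto (−∞, 20); the right piece maps [1, ∞) onto [26, ∞).
The union (−∞, 20) ∪ [26, ∞) omits the interval between 20 and 26; in particular 20 has no preimage. So ψ is not surjective.
Because the two images are disjoint, no x < 1 has ψ(x) = ψ(1), so we compute ψ⁻¹(26): 26 lies in [26, ∞), so solve 9x + 17 = 26: x = (26 − 17)/9 = 1.

1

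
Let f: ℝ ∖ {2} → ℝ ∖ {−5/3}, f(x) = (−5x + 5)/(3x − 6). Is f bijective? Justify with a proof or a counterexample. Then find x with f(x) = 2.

Suppose f(a) = f(b). Cross-multiplying: (−5a + 5)(3b − 6) = (−5b + 5)(3a − 6).
Expanding both sides and cancelling the symmetric terms leaves 15·(a − b) = 0. Since 15 ≠ 0, a = b. Thus f is injective.
For any y ≠ −5/3, solving y(3x − 6) = −5x + 5 for x gives a well-defined x ≠ 2. So f is surjective.
So f is bijective.
Solving f(x) = 2: cross-multiplying gives −5x + 5 = 2(3x − 6), which rearranges to −11x = −17, so x = 17/11.

17/11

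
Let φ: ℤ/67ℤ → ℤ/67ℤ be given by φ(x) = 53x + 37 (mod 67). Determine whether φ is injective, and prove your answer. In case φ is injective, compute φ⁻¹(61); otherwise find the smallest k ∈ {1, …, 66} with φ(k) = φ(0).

Suppose φ(x_1) = φ(x_2) in ℤ/67ℤ. Then 53x_1 + 37 ≡ 53x_2 + 37 (mod 67), thus 53(x_1 − x_2) ≡ 0 (mod 67).
Since gcd(53, 67) = 1, 53 is invertible modulo 67, hence x_1 − x_2 ≡ 0 (mod 67), i.e. x_1 = x_2.
So φ is injective.
We now compute 53⁻¹ mod 67 explicitly. Euclid's algorithm: 67 = 1·53 + 14, 53 = 3·14 + 11, 14 = 1·11 + 3, 11 = 3·3 + 2, 3 = 1·2 + 1; back-substituting gives 1 = 43·53 − 34·67, so 53⁻¹ ≡ 43 (mod 67).
Since φ is injective, we compute φ⁻¹(61): solve 53x + 37 ≡ 61 (mod 67), i.e. 53x ≡ 24 (mod 67).
Multiplying by 53⁻¹ = 43 gives x ≡ 43·24 = 1032 = 15·67 + 27 ≡ 27 (mod 67).
Check: φ(27) = 53·27 + 37 = 1468 = 21·67 + 61 ≡ 61 (mod 67).

27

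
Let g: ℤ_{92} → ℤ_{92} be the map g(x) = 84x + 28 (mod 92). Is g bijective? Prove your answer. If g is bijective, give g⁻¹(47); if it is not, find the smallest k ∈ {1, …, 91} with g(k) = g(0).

23

We have gcd(84, 92) = 4 > 1. Taking a = 0 and b = 23: g(0) = 28 and g(23) = 84·23 + 28 = 1960 ≡ 28 (mod 92).
So g(0) = g(23) while 0 ≠ 23, so g is not injective, hence not bijective.
Since g is not bijective, we find the least positive k with g(k) = g(0): this means 84k ≡ 0 (mod 92), i.e. 92 ∣ 84k. Since gcd(84, 92) = 4, dividing through by 4 this holds exactly when 23 ∣ 21k, and as gcd(21, 23) = 1, exactly when 23 ∣ k.
The smallest positive such k is 23.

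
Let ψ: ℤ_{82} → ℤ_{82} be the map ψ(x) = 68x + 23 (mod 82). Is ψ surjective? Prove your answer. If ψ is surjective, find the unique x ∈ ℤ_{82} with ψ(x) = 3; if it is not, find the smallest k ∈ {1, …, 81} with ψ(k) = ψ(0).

41

Since gcd(68, 82) = 2, we have 68x ≡ 0 (mod 2) for all x, so ψ(x) ≡ 1 (mod 2).
But 0 ≢ 1 (mod 2), so 0 ∈ ℤ_{82} has no preimage. Therefore ψ is not surjective.
Since ψ is not surjective, we find the least positive k with ψ(k) = ψ(0): this means 68k ≡ 0 (mod 82), i.e. 82 ∣ 68k. Since gcd(68, 82) = 2, dividing through by 2 this holds exactly when 41 ∣ 34k, and as gcd(34, 41) = 1, exactly when 41 ∣ k.
The smallest positive such k is 41.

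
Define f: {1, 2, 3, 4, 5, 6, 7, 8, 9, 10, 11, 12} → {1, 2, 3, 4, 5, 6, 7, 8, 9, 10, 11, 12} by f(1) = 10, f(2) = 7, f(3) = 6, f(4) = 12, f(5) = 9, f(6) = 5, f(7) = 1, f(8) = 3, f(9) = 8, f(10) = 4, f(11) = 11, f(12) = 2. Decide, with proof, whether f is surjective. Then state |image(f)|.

Every element of the codomain has a preimage: 1 = f(7), 2 = f(12), 3 = f(8), 4 = f(10), 5 = f(6), 6 = f(3), 7 = f(2), 8 = f(9), 9 = f(5), 10 = f(1), 11 = f(11), 12 = f(4).
Hence f is surjective.
The image of f is {1, 2, 3, 4, 5, 6, 7, 8, 9, 10, 11, 12}, which has 12 elements.

12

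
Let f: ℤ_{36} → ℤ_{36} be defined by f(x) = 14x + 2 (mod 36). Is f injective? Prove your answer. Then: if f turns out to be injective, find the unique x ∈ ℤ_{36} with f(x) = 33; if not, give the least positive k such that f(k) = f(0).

18

Recall that f is injective if f(u) = f(v) implies u = v.
We have gcd(14, 36) = 2 > 1. Taking u = 0 and v = 18: f(0) = 2 and f(18) = 14·18 + 2 = 254 ≡ 2 (mod 36).
So f(0) = f(18) while 0 ≠ 18, therefore f is not injective.
Since f is not injective, we find the least positive k with f(k) = f(0): this means 14k ≡ 0 (mod 36), i.e. 36 ∣ 14k. Since gcd(14, 36) = 2, dividing through by 2 this holds exactly when 18 ∣ 7k, and as gcd(7, 18) = 1, exactly when 18 ∣ k.
The smallest positive such k is 18.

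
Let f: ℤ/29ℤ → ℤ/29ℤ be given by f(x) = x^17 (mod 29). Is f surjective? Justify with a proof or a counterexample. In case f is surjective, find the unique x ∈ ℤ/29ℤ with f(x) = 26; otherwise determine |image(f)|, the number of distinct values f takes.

18

Since 29 is prime, the nonzero elements of ℤ/29ℤ form a cyclic group of order 28.
As gcd(17, 28) = 1, raising to the 17th power is a bijection on this group: if u^17 ≡ v^17 then (uv^{−1})^17 = 1, and the only element of order dividing gcd(17, 28) = 1 is 1, so u = v.
With f(0) = 0 this makes f injective on all of ℤ/29ℤ, hence bijective (finite equal-size domain and codomain). In particular f is surjective.
Since f is surjective, we find the preimage of 26. The inverse of x ↦ x^17 on (ℤ/29ℤ)^× is x ↦ x^5, because 17·5 = 85 = 3·28 + 1 ≡ 1 (mod 28) and x^{28} = 1 for x ≠ 0 (Fermat). So f⁻¹(26) = 26^5 mod 29.
Repeated squaring mod 29: 26^1 ≡ 26, 26^2 ≡ 26² = 676 ≡ 9, 26^4 ≡ 9² = 81 ≡ 23. Since 5 = 4 + 1, 26^5 ≡ 23·26: 23·26 = 598 ≡ 18. So 26^5 ≡ 18 (mod 29).
Hence f⁻¹(26) = 18.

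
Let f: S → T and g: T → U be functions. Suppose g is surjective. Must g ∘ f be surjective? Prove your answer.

not surjective

No. Take S = {0}, T = U = {0, 1, 2, 3, 4}, f(0) = 0, and g = identity (surjective).
Then (g ∘ f)(0) = 0, and 4 ∈ U has no preimage under g ∘ f, so g ∘ f is not surjective.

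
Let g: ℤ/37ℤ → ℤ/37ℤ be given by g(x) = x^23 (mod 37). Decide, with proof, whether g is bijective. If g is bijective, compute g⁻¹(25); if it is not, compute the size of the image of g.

4

Since 37 is prime, the nonzero elements of ℤ/37ℤ form a cyclic group of order 36.
As gcd(23, 36) = 1, raising to the 23rd power is a bijection on this group: if u^23 ≡ v^23 then (uv^{−1})^23 = 1, and the only element of order dividing gcd(23, 36) = 1 is 1, so u = v.
With g(0) = 0 this makes g injective on all of ℤ/37ℤ, hence bijective (finite equal-size domain and codomain). In particular g is bijective.
Since g is bijective, we find the preimage of 25. The inverse of x ↦ x^23 on (ℤ/37ℤ)^× is x ↦ x^11, because 23·11 = 253 = 7·36 + 1 ≡ 1 (mod 36) and x^{36} = 1 for x ≠ 0 (Fermat). So g⁻¹(25) = 25^11 mod 37.
Repeated squaring mod 37: 25^1 ≡ 25, 25^2 ≡ 25² = 625 ≡ 33, 25^4 ≡ 33² = 1089 ≡ 16, 25^8 ≡ 16² = 256 ≡ 34. Since 11 = 8 + 2 + 1, 25^11 ≡ 34·33·25: 34·33 = 1122 ≡ 12, then 12·25 = 300 ≡ 4. So 25^11 ≡ 4 (mod 37).
Hence g⁻¹(25) = 4.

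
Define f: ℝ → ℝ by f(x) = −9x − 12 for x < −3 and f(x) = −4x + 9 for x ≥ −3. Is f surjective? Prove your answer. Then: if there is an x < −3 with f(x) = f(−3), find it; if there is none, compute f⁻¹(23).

-11/3

Both pieces are strictly decreasing (slopes −9 and −4), so each is injective on its own interval.
The left piece maps (−∞, −3) onto (15, ∞); the right piece maps [−3, ∞) onto (−∞, 21].
The union (15, ∞) ∪ (−∞, 21] covers ℝ, so f is surjective.
For the follow-up: the images overlap, so an x < −3 with f(x) = f(−3) exists. f(−3) = 21; solving −9x − 12 = 21 for x < −3 gives x = (21 + 12)/(−9) = −11/3.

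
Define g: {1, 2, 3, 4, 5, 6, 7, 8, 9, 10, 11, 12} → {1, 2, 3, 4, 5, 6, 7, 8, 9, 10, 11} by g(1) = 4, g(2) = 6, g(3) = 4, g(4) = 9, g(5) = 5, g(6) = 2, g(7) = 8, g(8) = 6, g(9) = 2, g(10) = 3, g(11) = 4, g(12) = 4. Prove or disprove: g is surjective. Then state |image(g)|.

No element maps to 1, so g is not surjective.
The image of g is {2, 3, 4, 5, 6, 8, 9}, which has 7 elements.

7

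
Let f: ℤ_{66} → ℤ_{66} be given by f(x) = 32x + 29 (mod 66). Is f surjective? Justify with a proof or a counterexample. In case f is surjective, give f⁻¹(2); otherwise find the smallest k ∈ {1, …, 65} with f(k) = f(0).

Since gcd(32, 66) = 2, we have 32x ≡ 0 (mod 2) for all x, so f(x) ≡ 1 (mod 2).
But 0 ≢ 1 (mod 2), so 0 ∈ ℤ_{66} has no preimage. Therefore f is not surjective.
Since f is not surjective, we find the least positive k with f(k) = f(0): this means 32k ≡ 0 (mod 66), i.e. 66 ∣ 32k. Since gcd(32, 66) = 2, dividing through by 2 this holds exactly when 33 ∣ 16k, and as gcd(16, 33) = 1, exactly when 33 ∣ k.
The smallest positive such k is 33.

33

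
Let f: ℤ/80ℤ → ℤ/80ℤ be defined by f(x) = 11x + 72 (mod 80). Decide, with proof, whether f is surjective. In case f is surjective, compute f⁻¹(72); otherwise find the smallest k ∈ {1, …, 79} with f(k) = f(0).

Since gcd(11, 80) = 1, 11 is invertible modulo 80. Euclid's algorithm: 80 = 7·11 + 3, 11 = 3·3 + 2, 3 = 1·2 + 1; back-substituting gives 1 = 51·11 − 7·80, so 11⁻¹ ≡ 51 (mod 80).
Then y ↦ 51(y − 72) is a two-sided inverse to f, so every y ∈ ℤ/80ℤ has a preimage.
Thus f is surjective.
Since f is surjective, we compute f⁻¹(72): solve 11x + 72 ≡ 72 (mod 80), i.e. 11x ≡ 0 (mod 80).
Multiplying by 11⁻¹ = 51 gives x ≡ 51·0 = 0 ≡ 0 (mod 80).
Check: f(0) = 11·0 + 72 = 72 ≡ 72 (mod 80).

0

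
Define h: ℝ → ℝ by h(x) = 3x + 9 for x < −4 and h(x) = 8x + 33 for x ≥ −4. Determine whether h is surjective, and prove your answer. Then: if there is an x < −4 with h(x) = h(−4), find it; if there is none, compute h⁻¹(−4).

-13/3

Both pieces are strictly increasing (slopes 3 and 8), so each is injective on its own interval.
The left piece maps (−∞, −4) onto (−∞, −3); the right piece maps [−4, ∞) onto [1, ∞).
The union (−∞, −3) ∪ [1, ∞) omits the interval between −3 and 1; in particular −3 has no preimage. So h is not surjective.
Because the two images are disjoint, no x < −4 has h(x) = h(−4), so we compute h⁻¹(−4): −4 lies in (−∞, −3), so solve 3x + 9 = −4: x = (−4 − 9)/3 = −13/3.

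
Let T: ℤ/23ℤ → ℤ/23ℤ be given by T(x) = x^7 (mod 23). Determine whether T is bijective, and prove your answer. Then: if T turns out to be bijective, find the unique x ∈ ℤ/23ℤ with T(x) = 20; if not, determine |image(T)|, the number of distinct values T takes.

Since 23 is prime, the nonzero elements of ℤ/23ℤ form a cyclic group of order 22.
As gcd(7, 22) = 1, raising to the 7th power is a bijection on this group: if x_1^7 ≡ x_2^7 then (x_1x_2^{−1})^7 = 1, and the only element of order dividing gcd(7, 22) = 1 is 1, so x_1 = x_2.
With T(0) = 0 this makes T injective on all of ℤ/23ℤ, hence bijective (finite equal-size domain and codomain). In particular T is bijective.
Since T is bijective, we find the preimage of 20. The inverse of x ↦ x^7 on (ℤ/23ℤ)^× is x ↦ x^19, because 7·19 = 133 = 6·22 + 1 ≡ 1 (mod 22) and x^{22} = 1 for x ≠ 0 (Fermat). So T⁻¹(20) = 20^19 mod 23.
Repeated squaring mod 23: 20^1 ≡ 20, 20^2 ≡ 20² = 400 ≡ 9, 20^4 ≡ 9² = 81 ≡ 12, 20^8 ≡ 12² = 144 ≡ 6, 20^16 ≡ 6² = 36 ≡ 13. Since 19 = 16 + 2 + 1, 20^19 ≡ 13·9·20: 13·9 = 117 ≡ 2, then 2·20 = 40 ≡ 17. So 20^19 ≡ 17 (mod 23).
Hence T⁻¹(20) = 17.

17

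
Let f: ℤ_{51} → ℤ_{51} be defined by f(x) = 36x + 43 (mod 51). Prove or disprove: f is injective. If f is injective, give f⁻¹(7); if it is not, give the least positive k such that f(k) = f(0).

17

We have gcd(36, 51) = 3 > 1. Taking x_1 = 0 and x_2 = 17: f(0) = 43 and f(17) = 36·17 + 43 = 655 ≡ 43 (mod 51).
So f(0) = f(17) while 0 ≠ 17, hence f is not injective.
Since f is not injective, we find the least positive k with f(k) = f(0): this means 36k ≡ 0 (mod 51), i.e. 51 ∣ 36k. Since gcd(36, 51) = 3, dividing through by 3 this holds exactly when 17 ∣ 12k, and as gcd(12, 17) = 1, exactly when 17 ∣ k.
The smallest positive such k is 17.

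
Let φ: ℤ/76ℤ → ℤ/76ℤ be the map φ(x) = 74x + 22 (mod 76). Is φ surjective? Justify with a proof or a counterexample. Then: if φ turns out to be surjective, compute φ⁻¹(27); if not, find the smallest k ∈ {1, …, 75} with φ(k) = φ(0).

38

Recall that φ is surjective if every y in the codomain equals φ(x) for some x in the domain.
Since gcd(74, 76) = 2, we have 74x ≡ 0 (mod 2) for all x, so φ(x) ≡ 0 (mod 2).
But 1 ≢ 0 (mod 2), so 1 ∈ ℤ/76ℤ has no preimage. So φ is not surjective.
Since φ is not surjective, we find the least positive k with φ(k) = φ(0): this means 74k ≡ 0 (mod 76), i.e. 76 ∣ 74k. Since gcd(74, 76) = 2, dividing through by 2 this holds exactly when 38 ∣ 37k, and as gcd(37, 38) = 1, exactly when 38 ∣ k.
The smallest positive such k is 38.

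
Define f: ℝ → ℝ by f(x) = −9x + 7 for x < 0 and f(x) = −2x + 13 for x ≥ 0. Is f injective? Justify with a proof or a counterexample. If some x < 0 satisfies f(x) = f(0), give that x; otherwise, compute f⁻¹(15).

Both pieces are strictly decreasing (slopes −9 and −2), so each is injective on its own interval.
The left piece maps (−∞, 0) onto (7, ∞); the right piece maps [0, ∞) onto (−∞, 13].
These images overlap. In particular f(0) = 13 (right piece), and solving −9x + 7 = 13 on the left piece gives x = −2/3 < 0.
So f(−2/3) = f(0) with −2/3 ≠ 0, and f is not injective. This x = −2/3 is the requested value below 0.

-2/3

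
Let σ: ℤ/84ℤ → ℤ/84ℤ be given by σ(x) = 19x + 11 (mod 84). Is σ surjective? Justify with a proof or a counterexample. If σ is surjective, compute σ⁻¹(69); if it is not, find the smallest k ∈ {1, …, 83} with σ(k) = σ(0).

Recall that σ is surjective if every y in the codomain equals σ(x) for some x in the domain.
Since gcd(19, 84) = 1, 19 is invertible modulo 84. Euclid's algorithm: 84 = 4·19 + 8, 19 = 2·8 + 3, 8 = 2·3 + 2, 3 = 1·2 + 1; back-substituting gives 1 = 31·19 − 7·84, so 19⁻¹ ≡ 31 (mod 84).
For any y ∈ ℤ/84ℤ, x = 31(y − 11) mod 84 satisfies σ(x) = 19·31(y − 11) + 11 ≡ y (since 19·31 ≡ 1 mod 84). So every y has a preimage.
Hence σ is surjective.
Since σ is surjective, we compute σ⁻¹(69): solve 19x + 11 ≡ 69 (mod 84), i.e. 19x ≡ 58 (mod 84).
Multiplying by 19⁻¹ = 31 gives x ≡ 31·58 = 1798 = 21·84 + 34 ≡ 34 (mod 84).
Check: σ(34) = 19·34 + 11 = 657 = 7·84 + 69 ≡ 69 (mod 84).

34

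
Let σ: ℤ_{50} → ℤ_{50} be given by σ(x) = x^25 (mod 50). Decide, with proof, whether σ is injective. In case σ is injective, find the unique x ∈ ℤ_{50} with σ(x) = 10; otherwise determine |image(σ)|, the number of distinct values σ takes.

σ(0) = 0^25 = 0.
σ(10): Repeated squaring mod 50: 10^1 ≡ 10, 10^2 ≡ 10² = 100 ≡ 0, 10^4 ≡ 0² = 0, 10^8 ≡ 0² = 0, 10^16 ≡ 0² = 0. Since 25 = 16 + 8 + 1, 10^25 ≡ 0·0·10: 0·0 = 0, then 0·10 = 0. So 10^25 ≡ 0 (mod 50).
So σ(0) = σ(10) = 0 while 0 ≠ 10, hence σ is not injective.
Since σ is not injective, we determine |image(σ)|. Computing x^25 mod 50 for each x (by repeated squaring, reducing mod 50 at every step), the values σ(0), σ(1), …, σ(49) are: 0, 1, 32, 43, 24, 25, 26, 7, 18, 49, 0, 1, 32, 43, 24, 25, 26, 7, 18, 49, 0, 1, 32, 43, 24, 25, 26, 7, 18, 49, 0, 1, 32, 43, 24, 25, 26, 7, 18, 49, 0, 1, 32, 43, 24, 25, 26, 7, 18, 49.
The distinct values are {0, 1, 7, 18, 24, 25, 26, 32, 43, 49}; there are 10 of them.

10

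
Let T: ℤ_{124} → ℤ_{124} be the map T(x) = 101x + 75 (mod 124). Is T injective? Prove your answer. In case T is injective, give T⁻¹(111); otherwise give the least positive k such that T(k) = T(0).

20

By definition, injectivity means: for all s, t in the domain, T(s) = T(t) implies s = t.
If T(s) = T(t), then 101s ≡ 101t (mod 124). Because gcd(101, 124) = 1, we may cancel 101 to get s ≡ t (mod 124).
Therefore T is injective.
We now compute 101⁻¹ mod 124 explicitly. Euclid's algorithm: 124 = 1·101 + 23, 101 = 4·23 + 9, 23 = 2·9 + 5, 9 = 1·5 + 4, 5 = 1·4 + 1; back-substituting gives 1 = 97·101 − 79·124, so 101⁻¹ ≡ 97 (mod 124).
Since T is injective, we compute T⁻¹(111): solve 101x + 75 ≡ 111 (mod 124), i.e. 101x ≡ 36 (mod 124).
Multiplying by 101⁻¹ = 97 gives x ≡ 97·36 = 3492 = 28·124 + 20 ≡ 20 (mod 124).
Check: T(20) = 101·20 + 75 = 2095 = 16·124 + 111 ≡ 111 (mod 124).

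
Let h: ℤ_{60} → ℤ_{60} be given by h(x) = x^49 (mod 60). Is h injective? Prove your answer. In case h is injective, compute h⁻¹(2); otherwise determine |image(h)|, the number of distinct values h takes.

h(0) = 0^49 = 0.
h(30): Repeated squaring mod 60: 30^1 ≡ 30, 30^2 ≡ 30² = 900 ≡ 0, 30^4 ≡ 0² = 0, 30^8 ≡ 0² = 0, 30^16 ≡ 0² = 0, 30^32 ≡ 0² = 0. Since 49 = 32 + 16 + 1, 30^49 ≡ 0·0·30: 0·0 = 0, then 0·30 = 0. So 30^49 ≡ 0 (mod 60).
So h(0) = h(30) = 0 while 0 ≠ 30, so h is not injective.
Since h is not injective, we determine |image(h)|. Computing x^49 mod 60 for each x (by repeated squaring, reducing mod 60 at every step), the values h(0), h(1), …, h(59) are: 0, 1, 32, 3, 4, 5, 36, 7, 8, 9, 40, 11, 12, 13, 44, 15, 16, 17, 48, 19, 20, 21, 52, 23, 24, 25, 56, 27, 28, 29, 0, 31, 32, 33, 4, 35, 36, 37, 8, 39, 40, 41, 12, 43, 44, 45, 16, 47, 48, 49, 20, 51, 52, 53, 24, 55, 56, 57, 28, 59.
The distinct values are {0, 1, 3, 4, 5, 7, 8, 9, 11, 12, 13, 15, 16, 17, 19, 20, 21, 23, 24, 25, 27, 28, 29, 31, 32, 33, 35, 36, 37, 39, 40, 41, 43, 44, 45, 47, 48, 49, 51, 52, 53, 55, 56, 57, 59}; there are 45 of them.

45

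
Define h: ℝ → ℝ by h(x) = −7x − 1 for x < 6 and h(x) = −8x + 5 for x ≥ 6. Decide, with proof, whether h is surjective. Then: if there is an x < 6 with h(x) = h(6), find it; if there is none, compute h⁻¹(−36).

5

Both pieces are strictly decreasing (slopes −7 and −8), so each is injective on its own interval.
The left piece maps (−∞, 6) onto (−43, ∞); the right piece maps [6, ∞) onto (−∞, −43].
These images together cover ℝ, so h is surjective.
Because the two images are disjoint, no x < 6 has h(x) = h(6), so we compute h⁻¹(−36): −36 lies in (−43, ∞), so solve −7x − 1 = −36: x = (−36 + 1)/(−7) = 5.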